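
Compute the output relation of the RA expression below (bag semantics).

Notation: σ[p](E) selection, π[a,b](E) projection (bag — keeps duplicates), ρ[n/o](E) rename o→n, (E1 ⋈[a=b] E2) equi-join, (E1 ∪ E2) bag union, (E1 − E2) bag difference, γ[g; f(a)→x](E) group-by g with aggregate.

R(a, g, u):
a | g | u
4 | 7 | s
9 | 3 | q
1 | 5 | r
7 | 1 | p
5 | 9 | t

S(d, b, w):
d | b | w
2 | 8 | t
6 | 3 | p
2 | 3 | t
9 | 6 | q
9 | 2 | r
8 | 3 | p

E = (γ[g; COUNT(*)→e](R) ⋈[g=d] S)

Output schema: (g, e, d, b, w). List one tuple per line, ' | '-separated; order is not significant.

Stepwise |·|:
  R → 5
  γ[g; COUNT(*)→e](R) → 5
  S → 6
  (γ[g; COUNT(*)→e](R) ⋈[g=d] S) → 2

== RESULT ==
g | e | d | b | w
9 | 1 | 9 | 2 | r
9 | 1 | 9 | 6 | q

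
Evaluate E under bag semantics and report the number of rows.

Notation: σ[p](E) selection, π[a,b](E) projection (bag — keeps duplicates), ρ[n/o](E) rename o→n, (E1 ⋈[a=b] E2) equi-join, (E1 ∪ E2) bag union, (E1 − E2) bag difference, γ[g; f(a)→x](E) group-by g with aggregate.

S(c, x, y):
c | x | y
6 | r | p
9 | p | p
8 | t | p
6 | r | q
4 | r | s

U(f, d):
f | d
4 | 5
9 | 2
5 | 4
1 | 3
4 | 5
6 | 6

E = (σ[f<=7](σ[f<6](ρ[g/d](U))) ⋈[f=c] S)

Subexpression sizes:
  U → 6
  ρ[g/d](U) → 6
  σ[f<6](ρ[g/d](U)) → 4
  σ[f<=7](σ[f<6](ρ[g/d](U))) → 4
  S → 5
  (σ[f<=7](σ[f<6](ρ[g/d](U))) ⋈[f=c] S) → 2

|E| = 2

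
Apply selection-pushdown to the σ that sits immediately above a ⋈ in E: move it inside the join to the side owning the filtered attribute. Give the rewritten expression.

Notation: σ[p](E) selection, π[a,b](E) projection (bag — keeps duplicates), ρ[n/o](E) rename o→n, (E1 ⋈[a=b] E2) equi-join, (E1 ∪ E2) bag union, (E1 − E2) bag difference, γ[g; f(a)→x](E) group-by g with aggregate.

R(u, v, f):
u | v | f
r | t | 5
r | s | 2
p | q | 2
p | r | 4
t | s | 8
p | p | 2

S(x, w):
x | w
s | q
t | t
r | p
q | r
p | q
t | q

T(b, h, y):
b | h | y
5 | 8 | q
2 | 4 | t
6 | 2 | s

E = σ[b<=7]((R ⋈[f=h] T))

σ filters on b, owned by the right side.
E' = (R ⋈[f=h] σ[b<=7](T))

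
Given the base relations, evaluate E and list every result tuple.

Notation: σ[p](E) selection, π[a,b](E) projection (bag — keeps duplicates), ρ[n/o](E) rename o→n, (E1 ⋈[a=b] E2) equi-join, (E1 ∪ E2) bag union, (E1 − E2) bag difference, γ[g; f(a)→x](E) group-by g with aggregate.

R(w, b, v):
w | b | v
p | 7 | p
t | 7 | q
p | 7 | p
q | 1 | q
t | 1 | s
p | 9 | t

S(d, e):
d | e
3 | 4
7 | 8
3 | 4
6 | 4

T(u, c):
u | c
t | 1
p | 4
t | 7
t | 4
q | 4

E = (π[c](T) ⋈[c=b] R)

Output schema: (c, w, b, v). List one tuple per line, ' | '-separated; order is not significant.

Row counts bottom-up:
  T → 5
  π[c](T) → 5
  R → 6
  (π[c](T) ⋈[c=b] R) → 5

== RESULT ==
c | w | b | v
1 | q | 1 | q
1 | t | 1 | s
7 | p | 7 | p
7 | p | 7 | p
7 | t | 7 | q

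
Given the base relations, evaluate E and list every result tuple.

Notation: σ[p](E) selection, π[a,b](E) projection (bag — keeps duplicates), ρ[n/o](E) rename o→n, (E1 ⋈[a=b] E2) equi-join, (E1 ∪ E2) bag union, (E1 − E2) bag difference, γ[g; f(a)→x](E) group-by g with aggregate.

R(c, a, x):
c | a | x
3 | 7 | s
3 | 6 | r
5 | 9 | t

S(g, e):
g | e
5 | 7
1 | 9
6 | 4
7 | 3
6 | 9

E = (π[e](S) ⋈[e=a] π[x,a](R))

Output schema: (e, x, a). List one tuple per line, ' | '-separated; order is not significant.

Stepwise |·|:
  S → 5
  π[e](S) → 5
  R → 3
  π[x,a](R) → 3
  (π[e](S) ⋈[e=a] π[x,a](R)) → 3

== RESULT ==
e | x | a
7 | s | 7
9 | t | 9
9 | t | 9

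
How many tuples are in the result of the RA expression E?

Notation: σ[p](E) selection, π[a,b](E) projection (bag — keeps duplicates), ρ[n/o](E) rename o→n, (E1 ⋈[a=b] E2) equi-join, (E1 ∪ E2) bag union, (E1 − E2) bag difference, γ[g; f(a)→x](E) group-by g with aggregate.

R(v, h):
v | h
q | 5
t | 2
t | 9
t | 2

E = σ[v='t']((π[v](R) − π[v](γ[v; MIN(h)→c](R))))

Per-node cardinality:
  R → 4
  π[v](R) → 4
  R → 4
  γ[v; MIN(h)→c](R) → 2
  π[v](γ[v; MIN(h)→c](R)) → 2
  (π[v](R) − π[v](γ[v; MIN(h)→c](R))) → 2
  σ[v='t']((π[v](R) − π[v](γ[v; MIN(h)→c](R)))) → 2

|E| = 2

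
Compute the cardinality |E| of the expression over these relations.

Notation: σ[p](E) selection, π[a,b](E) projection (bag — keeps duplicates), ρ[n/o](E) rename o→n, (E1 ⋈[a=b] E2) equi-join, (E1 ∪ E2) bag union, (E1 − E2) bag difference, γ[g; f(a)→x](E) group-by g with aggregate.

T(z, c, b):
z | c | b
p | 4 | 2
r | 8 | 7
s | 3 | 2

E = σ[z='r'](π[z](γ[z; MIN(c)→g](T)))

Row counts bottom-up:
  T → 3
  γ[z; MIN(c)→g](T) → 3
  π[z](γ[z; MIN(c)→g](T)) → 3
  σ[z='r'](π[z](γ[z; MIN(c)→g](T))) → 1

|E| = 1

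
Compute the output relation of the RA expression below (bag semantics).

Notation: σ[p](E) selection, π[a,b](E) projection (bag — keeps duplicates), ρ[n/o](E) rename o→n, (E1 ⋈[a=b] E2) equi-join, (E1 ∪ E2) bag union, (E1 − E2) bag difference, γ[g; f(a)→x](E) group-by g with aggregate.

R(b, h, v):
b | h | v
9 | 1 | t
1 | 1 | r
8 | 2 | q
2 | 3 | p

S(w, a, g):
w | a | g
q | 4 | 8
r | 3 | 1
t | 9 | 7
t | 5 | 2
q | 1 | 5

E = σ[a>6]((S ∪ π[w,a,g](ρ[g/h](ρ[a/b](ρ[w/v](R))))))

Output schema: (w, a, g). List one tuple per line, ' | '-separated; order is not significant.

Stepwise |·|:
  S → 5
  R → 4
  ρ[w/v](R) → 4
  ρ[a/b](ρ[w/v](R)) → 4
  ρ[g/h](ρ[a/b](ρ[w/v](R))) → 4
  π[w,a,g](ρ[g/h](ρ[a/b](ρ[w/v](R)))) → 4
  (S ∪ π[w,a,g](ρ[g/h](ρ[a/b](ρ[w/v](R))))) → 9
  σ[a>6]((S ∪ π[w,a,g](ρ[g/h](ρ[a/b](ρ[w/v](R)))))) → 3

== RESULT ==
w | a | g
q | 8 | 2
t | 9 | 1
t | 9 | 7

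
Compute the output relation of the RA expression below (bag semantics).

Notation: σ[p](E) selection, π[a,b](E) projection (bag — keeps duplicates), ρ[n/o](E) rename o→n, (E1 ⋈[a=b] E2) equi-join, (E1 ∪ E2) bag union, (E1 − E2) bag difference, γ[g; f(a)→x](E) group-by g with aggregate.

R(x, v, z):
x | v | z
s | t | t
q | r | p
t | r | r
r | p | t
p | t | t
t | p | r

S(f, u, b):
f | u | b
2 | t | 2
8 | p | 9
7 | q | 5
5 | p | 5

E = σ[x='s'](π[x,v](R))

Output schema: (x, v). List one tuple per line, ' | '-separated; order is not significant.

Per-node cardinality:
  R → 6
  π[x,v](R) → 6
  σ[x='s'](π[x,v](R)) → 1

== RESULT ==
x | v
s | t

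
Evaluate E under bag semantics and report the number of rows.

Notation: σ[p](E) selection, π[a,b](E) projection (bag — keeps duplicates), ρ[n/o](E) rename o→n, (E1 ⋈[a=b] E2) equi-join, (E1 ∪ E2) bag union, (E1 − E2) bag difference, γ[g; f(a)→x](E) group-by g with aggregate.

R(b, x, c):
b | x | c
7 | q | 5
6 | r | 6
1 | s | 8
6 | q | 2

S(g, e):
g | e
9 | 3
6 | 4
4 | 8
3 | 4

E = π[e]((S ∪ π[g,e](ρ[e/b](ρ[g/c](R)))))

Row counts bottom-up:
  S → 4
  R → 4
  ρ[g/c](R) → 4
  ρ[e/b](ρ[g/c](R)) → 4
  π[g,e](ρ[e/b](ρ[g/c](R))) → 4
  (S ∪ π[g,e](ρ[e/b](ρ[g/c](R)))) → 8
  π[e]((S ∪ π[g,e](ρ[e/b](ρ[g/c](R))))) → 8

|E| = 8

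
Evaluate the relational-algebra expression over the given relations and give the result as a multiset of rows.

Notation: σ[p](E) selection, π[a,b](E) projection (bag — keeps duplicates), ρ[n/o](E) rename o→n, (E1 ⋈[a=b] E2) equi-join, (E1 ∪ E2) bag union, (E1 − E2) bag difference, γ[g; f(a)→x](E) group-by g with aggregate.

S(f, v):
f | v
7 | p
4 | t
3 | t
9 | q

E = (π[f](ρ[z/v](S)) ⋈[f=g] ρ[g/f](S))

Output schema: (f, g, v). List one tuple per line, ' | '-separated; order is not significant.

Subexpression sizes:
  S → 4
  ρ[z/v](S) → 4
  π[f](ρ[z/v](S)) → 4
  S → 4
  ρ[g/f](S) → 4
  (π[f](ρ[z/v](S)) ⋈[f=g] ρ[g/f](S)) → 4

== RESULT ==
f | g | v
3 | 3 | t
4 | 4 | t
7 | 7 | p
9 | 9 | q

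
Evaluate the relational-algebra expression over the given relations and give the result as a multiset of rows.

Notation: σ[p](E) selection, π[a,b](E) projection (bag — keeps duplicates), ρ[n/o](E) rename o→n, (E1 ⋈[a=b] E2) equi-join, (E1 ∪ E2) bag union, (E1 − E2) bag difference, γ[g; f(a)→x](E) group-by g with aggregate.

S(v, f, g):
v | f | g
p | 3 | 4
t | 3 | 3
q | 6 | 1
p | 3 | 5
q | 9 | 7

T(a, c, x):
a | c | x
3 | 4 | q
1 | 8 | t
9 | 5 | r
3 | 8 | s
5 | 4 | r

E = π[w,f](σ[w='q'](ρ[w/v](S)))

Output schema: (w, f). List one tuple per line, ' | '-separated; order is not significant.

Per-node cardinality:
  S → 5
  ρ[w/v](S) → 5
  σ[w='q'](ρ[w/v](S)) → 2
  π[w,f](σ[w='q'](ρ[w/v](S))) → 2

== RESULT ==
w | f
q | 6
q | 9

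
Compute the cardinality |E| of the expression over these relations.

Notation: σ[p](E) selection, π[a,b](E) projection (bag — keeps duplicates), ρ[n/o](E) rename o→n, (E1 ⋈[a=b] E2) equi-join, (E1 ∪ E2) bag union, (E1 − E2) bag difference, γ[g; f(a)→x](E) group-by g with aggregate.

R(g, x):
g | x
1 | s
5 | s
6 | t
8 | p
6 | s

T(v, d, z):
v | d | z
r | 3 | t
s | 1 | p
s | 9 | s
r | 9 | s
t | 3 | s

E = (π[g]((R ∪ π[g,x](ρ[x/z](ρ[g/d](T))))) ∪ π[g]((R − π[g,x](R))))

Per-node cardinality:
  R → 5
  T → 5
  ρ[g/d](T) → 5
  ρ[x/z](ρ[g/d](T)) → 5
  π[g,x](ρ[x/z](ρ[g/d](T))) → 5
  (R ∪ π[g,x](ρ[x/z](ρ[g/d](T)))) → 10
  π[g]((R ∪ π[g,x](ρ[x/z](ρ[g/d](T))))) → 10
  R → 5
  R → 5
  π[g,x](R) → 5
  (R − π[g,x](R)) → 0
  π[g]((R − π[g,x](R))) → 0
  (π[g]((R ∪ π[g,x](ρ[x/z](ρ[g/d](T))))) ∪ π[g]((R − π[g,x](R)))) → 10

|E| = 10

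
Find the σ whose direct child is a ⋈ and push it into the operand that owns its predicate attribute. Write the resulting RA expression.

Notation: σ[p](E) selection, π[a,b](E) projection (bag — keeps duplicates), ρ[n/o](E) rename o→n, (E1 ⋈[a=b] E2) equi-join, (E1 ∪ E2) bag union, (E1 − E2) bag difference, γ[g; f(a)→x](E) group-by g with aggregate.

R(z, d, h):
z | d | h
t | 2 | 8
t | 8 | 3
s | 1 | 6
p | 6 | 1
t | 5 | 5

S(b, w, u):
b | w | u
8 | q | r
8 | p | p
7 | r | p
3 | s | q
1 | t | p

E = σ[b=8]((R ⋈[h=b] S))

σ filters on b, owned by the right side.
E' = (R ⋈[h=b] σ[b=8](S))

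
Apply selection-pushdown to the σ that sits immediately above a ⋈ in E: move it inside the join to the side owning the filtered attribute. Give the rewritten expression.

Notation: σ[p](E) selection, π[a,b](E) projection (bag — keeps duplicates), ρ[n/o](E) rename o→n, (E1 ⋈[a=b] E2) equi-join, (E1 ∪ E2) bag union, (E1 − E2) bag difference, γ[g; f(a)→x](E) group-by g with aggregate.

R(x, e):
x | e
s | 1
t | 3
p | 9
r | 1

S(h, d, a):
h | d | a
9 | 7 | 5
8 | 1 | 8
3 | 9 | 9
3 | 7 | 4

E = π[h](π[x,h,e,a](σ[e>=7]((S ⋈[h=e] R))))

σ filters on e, owned by the right side.
E' = π[h](π[x,h,e,a]((S ⋈[h=e] σ[e>=7](R))))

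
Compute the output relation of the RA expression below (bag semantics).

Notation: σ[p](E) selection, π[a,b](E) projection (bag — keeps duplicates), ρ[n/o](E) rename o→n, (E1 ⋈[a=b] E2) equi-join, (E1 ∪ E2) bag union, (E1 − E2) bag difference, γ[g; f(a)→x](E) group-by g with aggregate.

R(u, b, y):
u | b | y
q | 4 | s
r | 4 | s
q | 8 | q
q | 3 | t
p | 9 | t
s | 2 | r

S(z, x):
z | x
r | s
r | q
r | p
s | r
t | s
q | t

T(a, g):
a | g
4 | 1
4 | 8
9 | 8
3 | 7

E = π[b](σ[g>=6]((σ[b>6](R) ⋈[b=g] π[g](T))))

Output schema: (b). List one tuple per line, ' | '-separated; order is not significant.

Subexpression sizes:
  R → 6
  σ[b>6](R) → 2
  T → 4
  π[g](T) → 4
  (σ[b>6](R) ⋈[b=g] π[g](T)) → 2
  σ[g>=6]((σ[b>6](R) ⋈[b=g] π[g](T))) → 2
  π[b](σ[g>=6]((σ[b>6](R) ⋈[b=g] π[g](T)))) → 2

== RESULT ==
b
8
8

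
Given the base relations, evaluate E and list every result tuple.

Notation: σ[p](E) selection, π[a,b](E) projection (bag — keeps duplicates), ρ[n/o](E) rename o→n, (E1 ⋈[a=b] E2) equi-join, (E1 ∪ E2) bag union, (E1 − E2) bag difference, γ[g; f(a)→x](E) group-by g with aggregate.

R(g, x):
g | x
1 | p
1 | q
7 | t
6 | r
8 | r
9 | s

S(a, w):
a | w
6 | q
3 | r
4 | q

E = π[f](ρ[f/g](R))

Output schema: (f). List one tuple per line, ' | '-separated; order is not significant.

Row counts bottom-up:
  R → 6
  ρ[f/g](R) → 6
  π[f](ρ[f/g](R)) → 6

== RESULT ==
f
1
1
6
7
8
9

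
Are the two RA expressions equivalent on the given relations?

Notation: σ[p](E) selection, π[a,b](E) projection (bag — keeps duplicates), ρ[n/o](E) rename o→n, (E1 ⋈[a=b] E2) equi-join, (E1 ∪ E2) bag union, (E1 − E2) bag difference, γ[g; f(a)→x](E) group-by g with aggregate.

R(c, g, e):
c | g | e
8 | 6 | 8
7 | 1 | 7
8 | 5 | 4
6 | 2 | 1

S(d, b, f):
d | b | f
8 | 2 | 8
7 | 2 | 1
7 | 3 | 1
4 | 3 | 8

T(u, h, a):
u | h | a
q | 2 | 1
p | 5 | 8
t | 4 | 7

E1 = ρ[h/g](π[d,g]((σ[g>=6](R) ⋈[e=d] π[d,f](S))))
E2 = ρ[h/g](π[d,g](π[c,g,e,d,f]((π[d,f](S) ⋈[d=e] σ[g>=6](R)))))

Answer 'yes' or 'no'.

E1 row counts bottom-up:
  R → 4
  σ[g>=6](R) → 1
  S → 4
  π[d,f](S) → 4
  (σ[g>=6](R) ⋈[e=d] π[d,f](S)) → 1
  π[d,g]((σ[g>=6](R) ⋈[e=d] π[d,f](S))) → 1
  ρ[h/g](π[d,g]((σ[g>=6](R) ⋈[e=d] π[d,f](S)))) → 1
E2 row counts bottom-up:
  S → 4
  π[d,f](S) → 4
  R → 4
  σ[g>=6](R) → 1
  (π[d,f](S) ⋈[d=e] σ[g>=6](R)) → 1
  π[c,g,e,d,f]((π[d,f](S) ⋈[d=e] σ[g>=6](R))) → 1
  π[d,g](π[c,g,e,d,f]((π[d,f](S) ⋈[d=e] σ[g>=6](R)))) → 1
  ρ[h/g](π[d,g](π[c,g,e,d,f]((π[d,f](S) ⋈[d=e] σ[g>=6](R))))) → 1

E1 and E2 produce the same multiset:
d | h
8 | 6

yes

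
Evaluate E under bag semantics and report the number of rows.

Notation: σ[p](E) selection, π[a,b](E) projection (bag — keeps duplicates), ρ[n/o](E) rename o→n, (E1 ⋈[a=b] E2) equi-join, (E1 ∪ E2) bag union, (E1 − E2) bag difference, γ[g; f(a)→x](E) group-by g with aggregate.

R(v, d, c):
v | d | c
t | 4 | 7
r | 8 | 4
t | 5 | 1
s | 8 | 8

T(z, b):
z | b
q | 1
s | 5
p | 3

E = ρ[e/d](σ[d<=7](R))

Subexpression sizes:
  R → 4
  σ[d<=7](R) → 2
  ρ[e/d](σ[d<=7](R)) → 2

|E| = 2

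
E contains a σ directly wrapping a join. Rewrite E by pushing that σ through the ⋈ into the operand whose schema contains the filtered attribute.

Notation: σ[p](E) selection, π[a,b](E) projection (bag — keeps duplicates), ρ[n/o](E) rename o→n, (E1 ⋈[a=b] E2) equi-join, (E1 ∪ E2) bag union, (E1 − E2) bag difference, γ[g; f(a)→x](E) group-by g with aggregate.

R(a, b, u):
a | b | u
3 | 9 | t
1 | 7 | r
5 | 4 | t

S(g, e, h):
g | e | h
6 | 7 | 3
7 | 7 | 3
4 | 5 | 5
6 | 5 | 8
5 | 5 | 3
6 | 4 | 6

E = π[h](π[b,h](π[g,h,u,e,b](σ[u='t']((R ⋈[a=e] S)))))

σ filters on u, owned by the left side.
E' = π[h](π[b,h](π[g,h,u,e,b]((σ[u='t'](R) ⋈[a=e] S))))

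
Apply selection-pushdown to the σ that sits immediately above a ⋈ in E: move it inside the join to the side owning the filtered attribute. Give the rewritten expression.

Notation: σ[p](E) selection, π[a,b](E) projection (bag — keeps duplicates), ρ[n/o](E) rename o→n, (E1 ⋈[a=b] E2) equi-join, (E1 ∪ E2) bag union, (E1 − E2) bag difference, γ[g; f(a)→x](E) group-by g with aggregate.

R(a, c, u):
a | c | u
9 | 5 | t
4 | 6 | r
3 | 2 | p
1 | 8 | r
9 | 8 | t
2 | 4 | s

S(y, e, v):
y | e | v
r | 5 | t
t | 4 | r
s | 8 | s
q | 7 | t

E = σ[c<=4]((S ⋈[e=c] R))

σ filters on c, owned by the right side.
E' = (S ⋈[e=c] σ[c<=4](R))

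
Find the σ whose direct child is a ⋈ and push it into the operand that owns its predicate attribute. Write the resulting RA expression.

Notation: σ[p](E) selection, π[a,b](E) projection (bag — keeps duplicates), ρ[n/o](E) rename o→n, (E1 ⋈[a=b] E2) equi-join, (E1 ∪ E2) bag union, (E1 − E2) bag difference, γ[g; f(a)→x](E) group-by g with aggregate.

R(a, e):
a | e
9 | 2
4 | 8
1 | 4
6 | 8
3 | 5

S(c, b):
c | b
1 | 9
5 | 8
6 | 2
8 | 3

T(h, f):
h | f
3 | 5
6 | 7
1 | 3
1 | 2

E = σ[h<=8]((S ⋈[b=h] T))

σ filters on h, owned by the right side.
E' = (S ⋈[b=h] σ[h<=8](T))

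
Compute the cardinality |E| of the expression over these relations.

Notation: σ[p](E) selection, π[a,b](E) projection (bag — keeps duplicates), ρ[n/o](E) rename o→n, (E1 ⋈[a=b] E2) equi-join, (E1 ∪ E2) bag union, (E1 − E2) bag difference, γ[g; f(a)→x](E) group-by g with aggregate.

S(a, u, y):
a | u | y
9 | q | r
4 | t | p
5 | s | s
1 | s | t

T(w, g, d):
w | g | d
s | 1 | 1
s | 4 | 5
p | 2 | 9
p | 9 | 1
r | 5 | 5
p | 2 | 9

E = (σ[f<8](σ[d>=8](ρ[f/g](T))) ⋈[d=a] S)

Row counts bottom-up:
  T → 6
  ρ[f/g](T) → 6
  σ[d>=8](ρ[f/g](T)) → 2
  σ[f<8](σ[d>=8](ρ[f/g](T))) → 2
  S → 4
  (σ[f<8](σ[d>=8](ρ[f/g](T))) ⋈[d=a] S) → 2

|E| = 2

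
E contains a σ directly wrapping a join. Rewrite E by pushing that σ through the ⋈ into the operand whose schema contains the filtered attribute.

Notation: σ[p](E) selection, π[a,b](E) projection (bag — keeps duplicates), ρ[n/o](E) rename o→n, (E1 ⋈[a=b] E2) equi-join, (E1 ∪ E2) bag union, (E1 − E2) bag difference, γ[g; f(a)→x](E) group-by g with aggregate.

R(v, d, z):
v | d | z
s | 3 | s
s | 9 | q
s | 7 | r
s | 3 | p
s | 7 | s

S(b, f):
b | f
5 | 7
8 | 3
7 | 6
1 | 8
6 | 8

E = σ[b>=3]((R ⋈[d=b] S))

σ filters on b, owned by the right side.
E' = (R ⋈[d=b] σ[b>=3](S))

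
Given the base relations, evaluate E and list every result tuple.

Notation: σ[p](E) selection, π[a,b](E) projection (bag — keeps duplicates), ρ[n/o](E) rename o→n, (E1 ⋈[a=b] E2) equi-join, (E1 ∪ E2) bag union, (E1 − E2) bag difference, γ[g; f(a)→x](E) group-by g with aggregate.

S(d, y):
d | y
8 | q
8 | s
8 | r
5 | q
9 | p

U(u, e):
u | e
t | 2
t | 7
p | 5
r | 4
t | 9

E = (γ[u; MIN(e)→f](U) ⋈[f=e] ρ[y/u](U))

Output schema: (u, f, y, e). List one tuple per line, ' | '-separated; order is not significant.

Per-node cardinality:
  U → 5
  γ[u; MIN(e)→f](U) → 3
  U → 5
  ρ[y/u](U) → 5
  (γ[u; MIN(e)→f](U) ⋈[f=e] ρ[y/u](U)) → 3

== RESULT ==
u | f | y | e
p | 5 | p | 5
r | 4 | r | 4
t | 2 | t | 2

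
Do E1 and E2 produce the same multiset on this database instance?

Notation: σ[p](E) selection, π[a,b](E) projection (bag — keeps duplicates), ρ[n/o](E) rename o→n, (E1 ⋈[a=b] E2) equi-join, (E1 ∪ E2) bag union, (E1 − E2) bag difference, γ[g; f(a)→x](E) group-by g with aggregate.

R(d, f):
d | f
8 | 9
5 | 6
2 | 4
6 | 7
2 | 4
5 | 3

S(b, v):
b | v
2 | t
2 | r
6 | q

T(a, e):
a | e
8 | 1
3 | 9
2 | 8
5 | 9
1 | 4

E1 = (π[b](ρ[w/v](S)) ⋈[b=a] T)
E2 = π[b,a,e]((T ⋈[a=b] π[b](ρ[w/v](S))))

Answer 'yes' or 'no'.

E1 subexpression sizes:
  S → 3
  ρ[w/v](S) → 3
  π[b](ρ[w/v](S)) → 3
  T → 5
  (π[b](ρ[w/v](S)) ⋈[b=a] T) → 2
E2 subexpression sizes:
  T → 5
  S → 3
  ρ[w/v](S) → 3
  π[b](ρ[w/v](S)) → 3
  (T ⋈[a=b] π[b](ρ[w/v](S))) → 2
  π[b,a,e]((T ⋈[a=b] π[b](ρ[w/v](S)))) → 2

E1 and E2 produce the same multiset:
b | a | e
2 | 2 | 8
2 | 2 | 8

yes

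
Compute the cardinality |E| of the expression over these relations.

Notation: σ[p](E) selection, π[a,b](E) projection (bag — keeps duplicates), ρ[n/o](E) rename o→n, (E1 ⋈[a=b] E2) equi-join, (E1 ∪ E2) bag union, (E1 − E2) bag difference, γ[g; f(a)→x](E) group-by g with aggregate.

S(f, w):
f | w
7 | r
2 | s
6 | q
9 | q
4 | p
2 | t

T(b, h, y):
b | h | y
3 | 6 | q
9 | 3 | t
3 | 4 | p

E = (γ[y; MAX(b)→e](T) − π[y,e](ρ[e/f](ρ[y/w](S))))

Stepwise |·|:
  T → 3
  γ[y; MAX(b)→e](T) → 3
  S → 6
  ρ[y/w](S) → 6
  ρ[e/f](ρ[y/w](S)) → 6
  π[y,e](ρ[e/f](ρ[y/w](S))) → 6
  (γ[y; MAX(b)→e](T) − π[y,e](ρ[e/f](ρ[y/w](S)))) → 3

|E| = 3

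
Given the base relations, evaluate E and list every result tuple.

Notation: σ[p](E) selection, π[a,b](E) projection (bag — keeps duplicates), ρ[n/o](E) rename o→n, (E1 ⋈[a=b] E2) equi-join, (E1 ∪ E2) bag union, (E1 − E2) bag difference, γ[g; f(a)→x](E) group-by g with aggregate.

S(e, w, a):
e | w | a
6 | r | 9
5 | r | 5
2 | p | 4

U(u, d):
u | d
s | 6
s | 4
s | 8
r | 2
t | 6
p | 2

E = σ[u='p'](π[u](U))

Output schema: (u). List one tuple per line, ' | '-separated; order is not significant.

Per-node cardinality:
  U → 6
  π[u](U) → 6
  σ[u='p'](π[u](U)) → 1

== RESULT ==
u
p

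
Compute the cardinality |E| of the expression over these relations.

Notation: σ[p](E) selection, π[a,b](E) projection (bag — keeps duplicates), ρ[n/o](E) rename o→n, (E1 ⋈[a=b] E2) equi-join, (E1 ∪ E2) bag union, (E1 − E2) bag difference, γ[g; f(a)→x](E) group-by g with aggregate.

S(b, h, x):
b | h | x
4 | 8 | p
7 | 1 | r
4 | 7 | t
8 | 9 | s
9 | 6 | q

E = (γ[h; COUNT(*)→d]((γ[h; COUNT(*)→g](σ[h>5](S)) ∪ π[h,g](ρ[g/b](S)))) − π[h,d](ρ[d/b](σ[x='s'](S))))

Per-node cardinality:
  S → 5
  σ[h>5](S) → 4
  γ[h; COUNT(*)→g](σ[h>5](S)) → 4
  S → 5
  ρ[g/b](S) → 5
  π[h,g](ρ[g/b](S)) → 5
  (γ[h; COUNT(*)→g](σ[h>5](S)) ∪ π[h,g](ρ[g/b](S))) → 9
  γ[h; COUNT(*)→d]((γ[h; COUNT(*)→g](σ[h>5](S)) ∪ π[h,g](ρ[g/b](S)))) → 5
  S → 5
  σ[x='s'](S) → 1
  ρ[d/b](σ[x='s'](S)) → 1
  π[h,d](ρ[d/b](σ[x='s'](S))) → 1
  (γ[h; COUNT(*)→d]((γ[h; COUNT(*)→g](σ[h>5](S)) ∪ π[h,g](ρ[g/b](S)))) − π[h,d](ρ[d/b](σ[x='s'](S)))) → 5

|E| = 5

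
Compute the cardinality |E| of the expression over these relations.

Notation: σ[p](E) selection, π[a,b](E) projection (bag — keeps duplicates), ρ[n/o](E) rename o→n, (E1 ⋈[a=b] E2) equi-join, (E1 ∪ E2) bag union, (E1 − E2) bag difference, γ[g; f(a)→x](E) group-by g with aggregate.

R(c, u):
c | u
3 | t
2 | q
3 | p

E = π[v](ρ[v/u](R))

Per-node cardinality:
  R → 3
  ρ[v/u](R) → 3
  π[v](ρ[v/u](R)) → 3

|E| = 3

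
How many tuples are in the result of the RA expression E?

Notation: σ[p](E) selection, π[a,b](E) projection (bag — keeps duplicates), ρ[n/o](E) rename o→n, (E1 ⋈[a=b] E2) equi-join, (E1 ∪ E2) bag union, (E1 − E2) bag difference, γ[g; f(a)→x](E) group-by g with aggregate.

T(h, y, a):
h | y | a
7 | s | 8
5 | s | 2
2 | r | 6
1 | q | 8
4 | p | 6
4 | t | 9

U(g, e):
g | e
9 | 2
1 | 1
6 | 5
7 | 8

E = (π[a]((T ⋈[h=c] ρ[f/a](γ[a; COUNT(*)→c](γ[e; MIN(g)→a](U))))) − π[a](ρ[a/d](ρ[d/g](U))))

Per-node cardinality:
  T → 6
  U → 4
  γ[e; MIN(g)→a](U) → 4
  γ[a; COUNT(*)→c](γ[e; MIN(g)→a](U)) → 4
  ρ[f/a](γ[a; COUNT(*)→c](γ[e; MIN(g)→a](U))) → 4
  (T ⋈[h=c] ρ[f/a](γ[a; COUNT(*)→c](γ[e; MIN(g)→a](U)))) → 4
  π[a]((T ⋈[h=c] ρ[f/a](γ[a; COUNT(*)→c](γ[e; MIN(g)→a](U))))) → 4
  U → 4
  ρ[d/g](U) → 4
  ρ[a/d](ρ[d/g](U)) → 4
  π[a](ρ[a/d](ρ[d/g](U))) → 4
  (π[a]((T ⋈[h=c] ρ[f/a](γ[a; COUNT(*)→c](γ[e; MIN(g)→a](U))))) − π[a](ρ[a/d](ρ[d/g](U)))) → 4

|E| = 4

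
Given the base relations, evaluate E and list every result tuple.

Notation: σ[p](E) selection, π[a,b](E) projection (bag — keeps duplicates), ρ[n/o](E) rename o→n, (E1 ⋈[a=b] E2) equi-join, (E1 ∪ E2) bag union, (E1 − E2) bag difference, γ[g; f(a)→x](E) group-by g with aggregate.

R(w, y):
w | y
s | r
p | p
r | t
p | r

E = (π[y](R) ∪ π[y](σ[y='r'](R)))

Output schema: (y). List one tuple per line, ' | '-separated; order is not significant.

Per-node cardinality:
  R → 4
  π[y](R) → 4
  R → 4
  σ[y='r'](R) → 2
  π[y](σ[y='r'](R)) → 2
  (π[y](R) ∪ π[y](σ[y='r'](R))) → 6

== RESULT ==
y
p
r
r
r
r
t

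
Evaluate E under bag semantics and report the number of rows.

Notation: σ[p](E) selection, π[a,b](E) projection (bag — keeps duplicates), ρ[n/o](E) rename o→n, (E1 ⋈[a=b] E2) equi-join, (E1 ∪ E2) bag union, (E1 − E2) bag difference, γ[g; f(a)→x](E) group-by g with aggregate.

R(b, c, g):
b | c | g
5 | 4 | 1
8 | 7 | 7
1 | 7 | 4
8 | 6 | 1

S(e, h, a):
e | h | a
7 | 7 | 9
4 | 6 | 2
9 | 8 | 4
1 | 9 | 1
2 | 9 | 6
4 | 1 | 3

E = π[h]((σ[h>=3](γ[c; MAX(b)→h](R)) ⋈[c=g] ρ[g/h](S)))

Stepwise |·|:
  R → 4
  γ[c; MAX(b)→h](R) → 3
  σ[h>=3](γ[c; MAX(b)→h](R)) → 3
  S → 6
  ρ[g/h](S) → 6
  (σ[h>=3](γ[c; MAX(b)→h](R)) ⋈[c=g] ρ[g/h](S)) → 2
  π[h]((σ[h>=3](γ[c; MAX(b)→h](R)) ⋈[c=g] ρ[g/h](S))) → 2

|E| = 2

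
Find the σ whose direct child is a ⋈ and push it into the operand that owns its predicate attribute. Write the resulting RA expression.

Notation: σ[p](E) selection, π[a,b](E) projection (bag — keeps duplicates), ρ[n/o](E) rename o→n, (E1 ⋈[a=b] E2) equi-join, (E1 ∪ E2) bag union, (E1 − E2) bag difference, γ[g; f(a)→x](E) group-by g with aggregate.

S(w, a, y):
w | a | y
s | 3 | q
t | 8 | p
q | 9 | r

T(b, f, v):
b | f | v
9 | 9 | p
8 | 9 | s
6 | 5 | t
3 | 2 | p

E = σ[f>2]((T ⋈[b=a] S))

σ filters on f, owned by the left side.
E' = (σ[f>2](T) ⋈[b=a] S)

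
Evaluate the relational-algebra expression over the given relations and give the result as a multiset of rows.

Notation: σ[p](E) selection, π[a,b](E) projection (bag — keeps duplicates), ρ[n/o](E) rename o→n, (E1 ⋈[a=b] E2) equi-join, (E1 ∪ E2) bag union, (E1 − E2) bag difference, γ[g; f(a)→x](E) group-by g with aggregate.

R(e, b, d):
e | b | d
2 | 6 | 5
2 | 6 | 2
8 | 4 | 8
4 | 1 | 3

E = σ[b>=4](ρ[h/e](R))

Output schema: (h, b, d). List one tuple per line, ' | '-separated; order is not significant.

Subexpression sizes:
  R → 4
  ρ[h/e](R) → 4
  σ[b>=4](ρ[h/e](R)) → 3

== RESULT ==
h | b | d
2 | 6 | 2
2 | 6 | 5
8 | 4 | 8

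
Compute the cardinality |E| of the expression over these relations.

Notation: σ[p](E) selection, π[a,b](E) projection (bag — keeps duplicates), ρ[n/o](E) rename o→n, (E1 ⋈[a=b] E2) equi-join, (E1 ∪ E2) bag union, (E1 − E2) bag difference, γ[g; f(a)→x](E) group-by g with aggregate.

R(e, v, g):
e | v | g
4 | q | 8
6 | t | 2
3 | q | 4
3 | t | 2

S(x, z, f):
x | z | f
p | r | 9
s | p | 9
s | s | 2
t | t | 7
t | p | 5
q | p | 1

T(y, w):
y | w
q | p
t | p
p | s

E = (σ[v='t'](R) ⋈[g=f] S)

Per-node cardinality:
  R → 4
  σ[v='t'](R) → 2
  S → 6
  (σ[v='t'](R) ⋈[g=f] S) → 2

|E| = 2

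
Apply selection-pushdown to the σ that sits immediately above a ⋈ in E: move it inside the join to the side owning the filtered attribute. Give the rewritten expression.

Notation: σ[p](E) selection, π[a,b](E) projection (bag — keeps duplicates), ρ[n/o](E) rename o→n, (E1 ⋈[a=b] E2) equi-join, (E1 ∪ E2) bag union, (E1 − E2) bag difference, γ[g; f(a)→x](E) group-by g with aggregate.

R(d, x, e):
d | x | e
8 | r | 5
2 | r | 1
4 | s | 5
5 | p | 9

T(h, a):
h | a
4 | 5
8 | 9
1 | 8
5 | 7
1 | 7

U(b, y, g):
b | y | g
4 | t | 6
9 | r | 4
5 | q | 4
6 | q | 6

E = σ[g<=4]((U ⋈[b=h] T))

σ filters on g, owned by the left side.
E' = (σ[g<=4](U) ⋈[b=h] T)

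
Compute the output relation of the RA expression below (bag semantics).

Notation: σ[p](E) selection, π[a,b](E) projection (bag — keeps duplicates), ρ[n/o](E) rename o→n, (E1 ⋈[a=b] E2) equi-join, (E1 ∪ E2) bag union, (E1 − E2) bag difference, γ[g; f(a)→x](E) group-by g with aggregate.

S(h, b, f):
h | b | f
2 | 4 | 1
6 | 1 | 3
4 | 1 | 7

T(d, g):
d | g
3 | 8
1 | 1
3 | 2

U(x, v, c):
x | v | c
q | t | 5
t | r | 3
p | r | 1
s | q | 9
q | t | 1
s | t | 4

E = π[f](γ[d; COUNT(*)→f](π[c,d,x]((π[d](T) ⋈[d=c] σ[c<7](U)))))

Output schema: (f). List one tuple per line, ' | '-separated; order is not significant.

Per-node cardinality:
  T → 3
  π[d](T) → 3
  U → 6
  σ[c<7](U) → 5
  (π[d](T) ⋈[d=c] σ[c<7](U)) → 4
  π[c,d,x]((π[d](T) ⋈[d=c] σ[c<7](U))) → 4
  γ[d; COUNT(*)→f](π[c,d,x]((π[d](T) ⋈[d=c] σ[c<7](U)))) → 2
  π[f](γ[d; COUNT(*)→f](π[c,d,x]((π[d](T) ⋈[d=c] σ[c<7](U))))) → 2

== RESULT ==
f
2
2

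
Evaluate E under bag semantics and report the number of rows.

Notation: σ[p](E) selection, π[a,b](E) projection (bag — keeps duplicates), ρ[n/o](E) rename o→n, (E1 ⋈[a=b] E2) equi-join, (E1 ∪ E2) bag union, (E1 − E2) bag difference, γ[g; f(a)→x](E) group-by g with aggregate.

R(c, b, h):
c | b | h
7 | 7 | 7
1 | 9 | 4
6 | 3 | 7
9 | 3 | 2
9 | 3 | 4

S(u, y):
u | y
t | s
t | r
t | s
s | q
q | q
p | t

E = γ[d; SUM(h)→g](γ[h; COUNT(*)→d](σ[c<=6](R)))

Per-node cardinality:
  R → 5
  σ[c<=6](R) → 2
  γ[h; COUNT(*)→d](σ[c<=6](R)) → 2
  γ[d; SUM(h)→g](γ[h; COUNT(*)→d](σ[c<=6](R))) → 1

|E| = 1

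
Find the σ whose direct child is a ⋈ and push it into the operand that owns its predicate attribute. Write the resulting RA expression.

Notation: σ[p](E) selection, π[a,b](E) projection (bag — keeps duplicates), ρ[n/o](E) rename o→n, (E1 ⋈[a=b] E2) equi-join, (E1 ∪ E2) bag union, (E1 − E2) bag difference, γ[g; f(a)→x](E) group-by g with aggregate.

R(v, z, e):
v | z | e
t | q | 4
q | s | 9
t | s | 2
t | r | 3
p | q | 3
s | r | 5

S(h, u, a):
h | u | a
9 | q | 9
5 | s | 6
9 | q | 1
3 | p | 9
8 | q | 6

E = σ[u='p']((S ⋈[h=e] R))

σ filters on u, owned by the left side.
E' = (σ[u='p'](S) ⋈[h=e] R)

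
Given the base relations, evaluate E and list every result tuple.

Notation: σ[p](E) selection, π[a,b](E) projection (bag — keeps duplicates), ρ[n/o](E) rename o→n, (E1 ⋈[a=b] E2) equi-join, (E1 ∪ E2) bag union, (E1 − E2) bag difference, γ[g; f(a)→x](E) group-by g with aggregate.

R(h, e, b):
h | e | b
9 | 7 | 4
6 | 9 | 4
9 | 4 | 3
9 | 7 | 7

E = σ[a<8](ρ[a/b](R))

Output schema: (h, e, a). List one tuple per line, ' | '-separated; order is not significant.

Row counts bottom-up:
  R → 4
  ρ[a/b](R) → 4
  σ[a<8](ρ[a/b](R)) → 4

== RESULT ==
h | e | a
6 | 9 | 4
9 | 4 | 3
9 | 7 | 4
9 | 7 | 7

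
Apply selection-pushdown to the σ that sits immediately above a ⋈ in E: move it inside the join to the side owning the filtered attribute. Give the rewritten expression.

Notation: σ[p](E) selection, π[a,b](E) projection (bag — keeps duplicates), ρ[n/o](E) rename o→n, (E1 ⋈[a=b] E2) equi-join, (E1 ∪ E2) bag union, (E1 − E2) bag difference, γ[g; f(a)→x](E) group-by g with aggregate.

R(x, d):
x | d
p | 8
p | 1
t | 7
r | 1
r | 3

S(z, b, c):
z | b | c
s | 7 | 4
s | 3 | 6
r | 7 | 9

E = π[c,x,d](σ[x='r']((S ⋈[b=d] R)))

σ filters on x, owned by the right side.
E' = π[c,x,d]((S ⋈[b=d] σ[x='r'](R)))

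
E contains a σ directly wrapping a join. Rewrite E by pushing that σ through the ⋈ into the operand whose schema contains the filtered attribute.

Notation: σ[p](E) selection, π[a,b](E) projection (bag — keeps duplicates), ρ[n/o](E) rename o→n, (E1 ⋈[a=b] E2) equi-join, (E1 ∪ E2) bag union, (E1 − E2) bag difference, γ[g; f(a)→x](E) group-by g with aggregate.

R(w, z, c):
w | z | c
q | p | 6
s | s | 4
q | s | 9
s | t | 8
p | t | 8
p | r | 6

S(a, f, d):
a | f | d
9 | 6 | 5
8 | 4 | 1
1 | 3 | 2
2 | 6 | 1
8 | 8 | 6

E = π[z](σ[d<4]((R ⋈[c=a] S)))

σ filters on d, owned by the right side.
E' = π[z]((R ⋈[c=a] σ[d<4](S)))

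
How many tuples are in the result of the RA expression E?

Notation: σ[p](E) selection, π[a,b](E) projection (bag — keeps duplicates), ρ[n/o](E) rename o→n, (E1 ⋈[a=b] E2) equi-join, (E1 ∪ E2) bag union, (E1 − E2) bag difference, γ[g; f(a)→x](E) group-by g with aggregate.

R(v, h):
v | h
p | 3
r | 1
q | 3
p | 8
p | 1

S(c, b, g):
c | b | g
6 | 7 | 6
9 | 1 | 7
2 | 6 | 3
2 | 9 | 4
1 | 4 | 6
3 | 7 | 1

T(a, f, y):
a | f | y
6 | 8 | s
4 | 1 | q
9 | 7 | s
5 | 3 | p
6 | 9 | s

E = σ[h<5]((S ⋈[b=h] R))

Stepwise |·|:
  S → 6
  R → 5
  (S ⋈[b=h] R) → 2
  σ[h<5]((S ⋈[b=h] R)) → 2

|E| = 2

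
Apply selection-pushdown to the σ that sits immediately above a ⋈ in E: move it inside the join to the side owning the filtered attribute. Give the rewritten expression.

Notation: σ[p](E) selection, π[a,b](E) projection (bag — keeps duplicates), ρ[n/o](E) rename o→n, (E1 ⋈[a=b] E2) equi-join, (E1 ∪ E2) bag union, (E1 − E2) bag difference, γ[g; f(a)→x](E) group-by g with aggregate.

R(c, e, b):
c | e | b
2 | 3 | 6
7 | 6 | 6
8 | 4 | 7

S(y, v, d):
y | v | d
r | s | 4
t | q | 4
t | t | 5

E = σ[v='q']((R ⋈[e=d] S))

σ filters on v, owned by the right side.
E' = (R ⋈[e=d] σ[v='q'](S))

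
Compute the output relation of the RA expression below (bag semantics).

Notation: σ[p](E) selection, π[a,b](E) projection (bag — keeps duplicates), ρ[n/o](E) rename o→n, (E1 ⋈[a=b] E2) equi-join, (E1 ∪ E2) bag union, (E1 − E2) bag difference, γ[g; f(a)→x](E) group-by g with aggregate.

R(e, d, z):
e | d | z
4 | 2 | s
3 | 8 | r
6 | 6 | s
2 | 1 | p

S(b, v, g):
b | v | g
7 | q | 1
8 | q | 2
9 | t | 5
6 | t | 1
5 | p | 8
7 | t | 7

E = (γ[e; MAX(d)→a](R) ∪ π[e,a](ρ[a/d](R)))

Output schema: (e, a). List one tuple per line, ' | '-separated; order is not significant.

Stepwise |·|:
  R → 4
  γ[e; MAX(d)→a](R) → 4
  R → 4
  ρ[a/d](R) → 4
  π[e,a](ρ[a/d](R)) → 4
  (γ[e; MAX(d)→a](R) ∪ π[e,a](ρ[a/d](R))) → 8

== RESULT ==
e | a
2 | 1
2 | 1
3 | 8
3 | 8
4 | 2
4 | 2
6 | 6
6 | 6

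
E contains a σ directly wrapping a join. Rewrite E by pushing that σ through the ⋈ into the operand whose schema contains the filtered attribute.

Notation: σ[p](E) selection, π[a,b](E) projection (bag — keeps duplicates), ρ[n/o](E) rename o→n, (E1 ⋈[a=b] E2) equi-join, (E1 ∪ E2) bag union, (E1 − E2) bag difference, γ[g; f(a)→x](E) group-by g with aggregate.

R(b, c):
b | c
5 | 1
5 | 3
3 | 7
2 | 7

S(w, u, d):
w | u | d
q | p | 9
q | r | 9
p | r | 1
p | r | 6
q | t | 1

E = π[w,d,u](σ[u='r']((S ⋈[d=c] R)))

σ filters on u, owned by the left side.
E' = π[w,d,u]((σ[u='r'](S) ⋈[d=c] R))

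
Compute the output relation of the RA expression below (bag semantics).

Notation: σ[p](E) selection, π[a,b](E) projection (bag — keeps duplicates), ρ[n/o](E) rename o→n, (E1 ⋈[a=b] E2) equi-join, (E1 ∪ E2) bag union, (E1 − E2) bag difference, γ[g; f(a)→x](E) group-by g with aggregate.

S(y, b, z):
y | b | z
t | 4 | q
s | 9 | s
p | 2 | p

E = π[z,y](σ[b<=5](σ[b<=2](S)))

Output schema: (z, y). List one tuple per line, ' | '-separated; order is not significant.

Row counts bottom-up:
  S → 3
  σ[b<=2](S) → 1
  σ[b<=5](σ[b<=2](S)) → 1
  π[z,y](σ[b<=5](σ[b<=2](S))) → 1

== RESULT ==
z | y
p | p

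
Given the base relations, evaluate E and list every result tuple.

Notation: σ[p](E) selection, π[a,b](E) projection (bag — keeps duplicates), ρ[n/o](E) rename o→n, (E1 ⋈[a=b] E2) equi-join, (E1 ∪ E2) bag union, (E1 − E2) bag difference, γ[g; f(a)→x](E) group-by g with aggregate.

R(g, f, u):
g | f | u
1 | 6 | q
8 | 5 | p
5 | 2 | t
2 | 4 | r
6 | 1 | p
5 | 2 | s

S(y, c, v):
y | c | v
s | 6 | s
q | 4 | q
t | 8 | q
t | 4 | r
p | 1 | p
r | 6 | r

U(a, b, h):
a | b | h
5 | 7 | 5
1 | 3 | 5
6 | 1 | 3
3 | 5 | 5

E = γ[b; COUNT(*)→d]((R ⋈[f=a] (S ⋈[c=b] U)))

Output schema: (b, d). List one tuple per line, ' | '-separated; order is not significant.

Subexpression sizes:
  R → 6
  S → 6
  U → 4
  (S ⋈[c=b] U) → 1
  (R ⋈[f=a] (S ⋈[c=b] U)) → 1
  γ[b; COUNT(*)→d]((R ⋈[f=a] (S ⋈[c=b] U))) → 1

== RESULT ==
b | d
1 | 1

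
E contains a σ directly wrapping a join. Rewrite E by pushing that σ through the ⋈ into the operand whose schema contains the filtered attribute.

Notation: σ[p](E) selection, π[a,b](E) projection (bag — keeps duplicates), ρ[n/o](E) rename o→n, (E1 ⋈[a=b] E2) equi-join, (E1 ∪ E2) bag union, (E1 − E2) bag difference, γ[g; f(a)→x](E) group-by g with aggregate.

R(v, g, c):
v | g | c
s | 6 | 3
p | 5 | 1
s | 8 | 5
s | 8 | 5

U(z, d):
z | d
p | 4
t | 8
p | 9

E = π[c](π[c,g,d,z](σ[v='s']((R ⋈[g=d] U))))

σ filters on v, owned by the left side.
E' = π[c](π[c,g,d,z]((σ[v='s'](R) ⋈[g=d] U)))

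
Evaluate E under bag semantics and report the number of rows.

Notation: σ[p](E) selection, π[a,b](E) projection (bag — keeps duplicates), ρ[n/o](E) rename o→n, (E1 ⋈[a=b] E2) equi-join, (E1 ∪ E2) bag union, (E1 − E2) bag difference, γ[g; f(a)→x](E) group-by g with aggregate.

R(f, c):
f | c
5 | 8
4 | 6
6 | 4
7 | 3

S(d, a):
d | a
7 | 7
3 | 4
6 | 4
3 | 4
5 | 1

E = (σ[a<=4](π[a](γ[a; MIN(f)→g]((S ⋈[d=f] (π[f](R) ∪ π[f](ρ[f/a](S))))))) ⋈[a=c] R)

Per-node cardinality:
  S → 5
  R → 4
  π[f](R) → 4
  S → 5
  ρ[f/a](S) → 5
  π[f](ρ[f/a](S)) → 5
  (π[f](R) ∪ π[f](ρ[f/a](S))) → 9
  (S ⋈[d=f] (π[f](R) ∪ π[f](ρ[f/a](S)))) → 4
  γ[a; MIN(f)→g]((S ⋈[d=f] (π[f](R) ∪ π[f](ρ[f/a](S))))) → 3
  π[a](γ[a; MIN(f)→g]((S ⋈[d=f] (π[f](R) ∪ π[f](ρ[f/a](S)))))) → 3
  σ[a<=4](π[a](γ[a; MIN(f)→g]((S ⋈[d=f] (π[f](R) ∪ π[f](ρ[f/a](S))))))) → 2
  R → 4
  (σ[a<=4](π[a](γ[a; MIN(f)→g]((S ⋈[d=f] (π[f](R) ∪ π[f](ρ[f/a](S))))))) ⋈[a=c] R) → 1

|E| = 1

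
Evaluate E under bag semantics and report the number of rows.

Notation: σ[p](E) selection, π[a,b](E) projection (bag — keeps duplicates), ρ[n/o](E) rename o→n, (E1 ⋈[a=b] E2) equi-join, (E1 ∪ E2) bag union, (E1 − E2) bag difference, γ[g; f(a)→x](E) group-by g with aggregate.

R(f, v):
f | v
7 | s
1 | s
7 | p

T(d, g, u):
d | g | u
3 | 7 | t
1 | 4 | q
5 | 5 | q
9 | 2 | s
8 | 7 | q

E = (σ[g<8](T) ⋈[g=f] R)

Stepwise |·|:
  T → 5
  σ[g<8](T) → 5
  R → 3
  (σ[g<8](T) ⋈[g=f] R) → 4

|E| = 4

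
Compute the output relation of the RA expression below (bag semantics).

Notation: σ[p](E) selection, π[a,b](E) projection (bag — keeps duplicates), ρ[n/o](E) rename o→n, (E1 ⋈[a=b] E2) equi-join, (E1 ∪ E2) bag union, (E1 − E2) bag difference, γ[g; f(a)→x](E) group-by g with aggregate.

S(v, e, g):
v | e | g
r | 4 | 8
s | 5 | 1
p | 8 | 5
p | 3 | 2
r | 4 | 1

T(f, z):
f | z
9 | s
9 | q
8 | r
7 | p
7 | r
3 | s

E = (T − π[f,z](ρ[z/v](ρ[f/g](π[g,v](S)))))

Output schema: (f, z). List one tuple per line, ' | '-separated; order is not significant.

Subexpression sizes:
  T → 6
  S → 5
  π[g,v](S) → 5
  ρ[f/g](π[g,v](S)) → 5
  ρ[z/v](ρ[f/g](π[g,v](S))) → 5
  π[f,z](ρ[z/v](ρ[f/g](π[g,v](S)))) → 5
  (T − π[f,z](ρ[z/v](ρ[f/g](π[g,v](S))))) → 5

== RESULT ==
f | z
3 | s
7 | p
7 | r
9 | q
9 | s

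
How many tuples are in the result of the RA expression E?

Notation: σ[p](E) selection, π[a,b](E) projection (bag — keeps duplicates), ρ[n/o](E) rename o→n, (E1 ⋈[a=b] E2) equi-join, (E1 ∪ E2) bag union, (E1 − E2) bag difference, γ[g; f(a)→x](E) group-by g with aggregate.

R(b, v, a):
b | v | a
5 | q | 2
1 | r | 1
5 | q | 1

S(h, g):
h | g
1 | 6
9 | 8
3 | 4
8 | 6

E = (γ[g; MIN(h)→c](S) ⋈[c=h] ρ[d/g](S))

Per-node cardinality:
  S → 4
  γ[g; MIN(h)→c](S) → 3
  S → 4
  ρ[d/g](S) → 4
  (γ[g; MIN(h)→c](S) ⋈[c=h] ρ[d/g](S)) → 3

|E| = 3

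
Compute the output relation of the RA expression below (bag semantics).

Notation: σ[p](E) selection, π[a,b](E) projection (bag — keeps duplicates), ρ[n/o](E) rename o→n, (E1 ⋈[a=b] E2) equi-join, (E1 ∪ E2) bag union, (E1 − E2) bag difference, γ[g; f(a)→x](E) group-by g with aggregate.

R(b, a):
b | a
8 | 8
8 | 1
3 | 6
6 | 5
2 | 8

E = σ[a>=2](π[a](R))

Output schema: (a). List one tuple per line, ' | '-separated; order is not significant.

Stepwise |·|:
  R → 5
  π[a](R) → 5
  σ[a>=2](π[a](R)) → 4

== RESULT ==
a
5
6
8
8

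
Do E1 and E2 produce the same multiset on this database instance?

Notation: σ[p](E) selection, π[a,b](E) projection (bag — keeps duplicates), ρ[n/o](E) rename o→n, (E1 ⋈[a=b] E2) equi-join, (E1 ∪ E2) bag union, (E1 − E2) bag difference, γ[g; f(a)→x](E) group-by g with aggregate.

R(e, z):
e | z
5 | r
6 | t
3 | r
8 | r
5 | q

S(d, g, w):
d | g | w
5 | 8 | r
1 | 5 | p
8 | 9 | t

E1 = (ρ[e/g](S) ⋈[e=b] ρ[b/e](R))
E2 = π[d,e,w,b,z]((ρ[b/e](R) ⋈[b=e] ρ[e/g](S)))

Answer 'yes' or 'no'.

E1 subexpression sizes:
  S → 3
  ρ[e/g](S) → 3
  R → 5
  ρ[b/e](R) → 5
  (ρ[e/g](S) ⋈[e=b] ρ[b/e](R)) → 3
E2 subexpression sizes:
  R → 5
  ρ[b/e](R) → 5
  S → 3
  ρ[e/g](S) → 3
  (ρ[b/e](R) ⋈[b=e] ρ[e/g](S)) → 3
  π[d,e,w,b,z]((ρ[b/e](R) ⋈[b=e] ρ[e/g](S))) → 3

E1 and E2 produce the same multiset:
d | e | w | b | z
1 | 5 | p | 5 | q
1 | 5 | p | 5 | r
5 | 8 | r | 8 | r

yes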